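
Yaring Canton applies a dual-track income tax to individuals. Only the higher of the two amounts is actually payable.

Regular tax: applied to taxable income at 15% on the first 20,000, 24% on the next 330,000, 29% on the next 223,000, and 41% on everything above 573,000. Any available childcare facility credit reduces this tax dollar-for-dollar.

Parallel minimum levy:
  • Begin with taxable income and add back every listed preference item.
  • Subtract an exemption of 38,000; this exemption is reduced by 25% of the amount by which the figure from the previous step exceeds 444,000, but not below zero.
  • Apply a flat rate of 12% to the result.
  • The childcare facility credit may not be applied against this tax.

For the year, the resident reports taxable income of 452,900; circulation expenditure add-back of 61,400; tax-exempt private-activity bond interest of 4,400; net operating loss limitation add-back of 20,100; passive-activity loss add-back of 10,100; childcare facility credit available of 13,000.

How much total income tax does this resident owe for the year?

Regular tax:
  20,000 × 15% = 3,000
  330,000 × 24% = 79,200
  102,900 × 29% = 29,841
  → 112,041
  Less childcare facility credit 13,000 → 99,041

Parallel minimum levy:
  Adjusted income: 452,900 + 61,400 + 4,400 + 20,100 + 10,100 = 548,900
  Exemption: 38,000 − 25% × (548,900 − 444,000) = 38,000 − 26,225 = 11,775
  Base: 548,900 − 11,775 = 537,125
  537,125 × 12% = 64,455

99,041 > 64,455, so the regular tax governs.

99,041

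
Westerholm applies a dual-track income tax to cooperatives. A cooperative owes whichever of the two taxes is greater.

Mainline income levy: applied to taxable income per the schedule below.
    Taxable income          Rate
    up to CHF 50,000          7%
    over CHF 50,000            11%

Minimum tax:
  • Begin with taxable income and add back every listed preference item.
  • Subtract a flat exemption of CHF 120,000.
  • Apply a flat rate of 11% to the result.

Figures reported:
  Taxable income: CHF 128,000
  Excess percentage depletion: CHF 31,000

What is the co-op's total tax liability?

Mainline income levy:
  CHF 50,000 × 7% = CHF 3,500
  CHF 78,000 × 11% = CHF 8,580
  → CHF 12,080

Minimum tax:
  Adjusted income: CHF 128,000 + CHF 31,000 = CHF 159,000
  Less exemption CHF 120,000 → base CHF 39,000
  CHF 39,000 × 11% = CHF 4,290

CHF 12,080 > CHF 4,290, so the mainline income levy governs.

CHF 12,080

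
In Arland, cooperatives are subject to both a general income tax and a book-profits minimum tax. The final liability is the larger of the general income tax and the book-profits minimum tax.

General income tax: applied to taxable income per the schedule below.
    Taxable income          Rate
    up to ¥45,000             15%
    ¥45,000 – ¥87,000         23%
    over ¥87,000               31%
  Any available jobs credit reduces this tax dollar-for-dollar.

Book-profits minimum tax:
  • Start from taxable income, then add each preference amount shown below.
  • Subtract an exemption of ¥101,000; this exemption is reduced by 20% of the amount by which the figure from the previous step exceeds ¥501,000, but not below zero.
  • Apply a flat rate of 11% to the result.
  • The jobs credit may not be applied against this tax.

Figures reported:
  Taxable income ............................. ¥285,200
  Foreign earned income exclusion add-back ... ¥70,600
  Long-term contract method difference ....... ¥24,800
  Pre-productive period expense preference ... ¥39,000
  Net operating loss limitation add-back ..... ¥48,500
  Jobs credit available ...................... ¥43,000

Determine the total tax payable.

General income tax:
  ¥45,000 × 15% = ¥6,750
  ¥42,000 × 23% = ¥9,660
  ¥198,200 × 31% = ¥61,442
  → ¥77,852
  Less jobs credit ¥43,000 → ¥34,852

Book-profits minimum tax:
  Adjusted income: ¥285,200 + ¥70,600 + ¥24,800 + ¥39,000 + ¥48,500 = ¥468,100
  Exemption: ¥468,100 ≤ ¥501,000, so full ¥101,000 applies
  Base: ¥468,100 − ¥101,000 = ¥367,100
  ¥367,100 × 11% = ¥40,381

¥40,381 > ¥34,852, so the book-profits minimum tax is the binding amount.

¥40,381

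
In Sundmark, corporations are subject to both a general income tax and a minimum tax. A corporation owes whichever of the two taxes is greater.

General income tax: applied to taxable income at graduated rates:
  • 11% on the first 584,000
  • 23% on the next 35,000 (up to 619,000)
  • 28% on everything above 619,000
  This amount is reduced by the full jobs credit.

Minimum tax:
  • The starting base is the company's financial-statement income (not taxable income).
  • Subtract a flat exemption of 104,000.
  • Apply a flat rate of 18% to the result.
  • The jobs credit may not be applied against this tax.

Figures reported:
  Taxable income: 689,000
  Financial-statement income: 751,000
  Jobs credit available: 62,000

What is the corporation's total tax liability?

116,460

General income tax:
  584,000 × 11% = 64,240
  35,000 × 23% = 8,050
  70,000 × 28% = 19,600
  → 91,890
  Less jobs credit 62,000 → 29,890

Minimum tax:
  Base (financial-statement income): 751,000
  Less exemption 104,000 → base 647,000
  647,000 × 18% = 116,460

116,460 > 29,890, so the minimum tax is the binding amount.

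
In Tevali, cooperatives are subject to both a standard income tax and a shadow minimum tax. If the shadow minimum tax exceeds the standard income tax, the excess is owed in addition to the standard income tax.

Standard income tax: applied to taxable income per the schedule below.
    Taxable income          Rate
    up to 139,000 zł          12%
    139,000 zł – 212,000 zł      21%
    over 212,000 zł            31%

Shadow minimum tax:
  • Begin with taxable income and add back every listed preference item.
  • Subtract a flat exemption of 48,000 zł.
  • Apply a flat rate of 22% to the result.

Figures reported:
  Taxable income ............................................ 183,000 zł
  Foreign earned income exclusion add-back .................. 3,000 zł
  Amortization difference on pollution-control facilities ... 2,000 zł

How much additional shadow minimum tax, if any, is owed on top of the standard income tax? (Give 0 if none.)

Shadow minimum tax:
  Adjusted income: 183,000 zł + 3,000 zł + 2,000 zł = 188,000 zł
  Less exemption 48,000 zł → base 140,000 zł
  140,000 zł × 22% = 30,800 zł

Standard income tax:
  139,000 zł × 12% = 16,680 zł
  44,000 zł × 21% = 9,240 zł
  → 25,920 zł

Excess of shadow minimum tax over standard income tax: 30,800 zł − 25,920 zł = 4,880 zł.

4,880 zł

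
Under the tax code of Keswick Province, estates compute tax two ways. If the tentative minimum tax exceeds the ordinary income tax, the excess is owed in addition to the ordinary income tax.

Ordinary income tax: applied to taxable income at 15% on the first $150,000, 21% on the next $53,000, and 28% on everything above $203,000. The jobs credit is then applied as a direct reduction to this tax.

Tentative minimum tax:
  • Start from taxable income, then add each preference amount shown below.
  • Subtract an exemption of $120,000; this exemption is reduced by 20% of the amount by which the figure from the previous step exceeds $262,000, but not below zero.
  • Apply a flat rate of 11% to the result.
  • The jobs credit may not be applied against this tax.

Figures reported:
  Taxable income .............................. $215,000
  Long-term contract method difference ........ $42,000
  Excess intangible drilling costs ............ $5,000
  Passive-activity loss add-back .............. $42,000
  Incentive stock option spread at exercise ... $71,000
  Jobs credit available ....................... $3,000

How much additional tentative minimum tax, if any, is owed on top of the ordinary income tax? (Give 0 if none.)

Tentative minimum tax:
  Adjusted income: $215,000 + $42,000 + $5,000 + $42,000 + $71,000 = $375,000
  Exemption: $120,000 − 20% × ($375,000 − $262,000) = $120,000 − $22,600 = $97,400
  Base: $375,000 − $97,400 = $277,600
  $277,600 × 11% = $30,536

Ordinary income tax:
  $150,000 × 15% = $22,500
  $53,000 × 21% = $11,130
  $12,000 × 28% = $3,360
  → $36,990
  Less jobs credit $3,000 → $33,990

$30,536 ≤ $33,990, so no add-on is due.

$0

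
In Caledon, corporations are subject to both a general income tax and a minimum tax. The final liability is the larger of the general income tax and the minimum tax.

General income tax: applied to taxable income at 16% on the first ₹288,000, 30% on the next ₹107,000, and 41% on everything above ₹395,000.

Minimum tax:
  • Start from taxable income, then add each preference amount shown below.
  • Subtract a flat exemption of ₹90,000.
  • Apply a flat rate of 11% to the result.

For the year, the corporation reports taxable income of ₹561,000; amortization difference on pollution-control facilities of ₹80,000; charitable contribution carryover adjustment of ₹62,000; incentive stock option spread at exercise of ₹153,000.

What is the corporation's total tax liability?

Minimum tax:
  Adjusted income: ₹561,000 + ₹80,000 + ₹62,000 + ₹153,000 = ₹856,000
  Less exemption ₹90,000 → base ₹766,000
  ₹766,000 × 11% = ₹84,260

General income tax:
  ₹288,000 × 16% = ₹46,080
  ₹107,000 × 30% = ₹32,100
  ₹166,000 × 41% = ₹68,060
  → ₹146,240

₹146,240 > ₹84,260, so the general income tax governs.

₹146,240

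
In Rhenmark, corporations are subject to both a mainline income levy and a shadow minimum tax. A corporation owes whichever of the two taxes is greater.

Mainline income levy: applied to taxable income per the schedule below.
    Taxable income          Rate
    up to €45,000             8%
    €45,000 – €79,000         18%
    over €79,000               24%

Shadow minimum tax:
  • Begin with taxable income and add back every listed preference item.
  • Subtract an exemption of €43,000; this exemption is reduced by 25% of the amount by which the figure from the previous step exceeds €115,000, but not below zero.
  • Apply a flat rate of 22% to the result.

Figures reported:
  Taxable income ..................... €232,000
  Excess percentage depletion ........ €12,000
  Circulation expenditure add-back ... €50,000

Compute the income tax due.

€64,680

Mainline income levy:
  €45,000 × 8% = €3,600
  €34,000 × 18% = €6,120
  €153,000 × 24% = €36,720
  → €46,440

Shadow minimum tax:
  Adjusted income: €232,000 + €12,000 + €50,000 = €294,000
  Exemption: 25% × (€294,000 − €115,000) = €44,750 ≥ €43,000, so the exemption is fully phased out
  Base: €294,000 − €0 = €294,000
  €294,000 × 22% = €64,680

€64,680 > €46,440, so the shadow minimum tax is the binding amount.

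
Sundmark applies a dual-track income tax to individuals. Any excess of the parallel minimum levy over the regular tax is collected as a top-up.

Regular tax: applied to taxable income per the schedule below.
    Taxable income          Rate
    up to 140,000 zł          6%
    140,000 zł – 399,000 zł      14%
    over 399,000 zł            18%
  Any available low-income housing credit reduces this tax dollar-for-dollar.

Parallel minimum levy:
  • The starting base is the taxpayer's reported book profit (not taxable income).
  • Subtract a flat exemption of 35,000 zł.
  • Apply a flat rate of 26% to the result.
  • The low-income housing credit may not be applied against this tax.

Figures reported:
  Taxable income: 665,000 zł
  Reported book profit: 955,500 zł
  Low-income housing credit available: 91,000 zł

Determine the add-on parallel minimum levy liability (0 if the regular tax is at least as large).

237,790 zł

Parallel minimum levy:
  Base (reported book profit): 955,500 zł
  Less exemption 35,000 zł → base 920,500 zł
  920,500 zł × 26% = 239,330 zł

Regular tax:
  140,000 zł × 6% = 8,400 zł
  259,000 zł × 14% = 36,260 zł
  266,000 zł × 18% = 47,880 zł
  → 92,540 zł
  Less low-income housing credit 91,000 zł → 1,540 zł

Excess of parallel minimum levy over regular tax: 239,330 zł − 1,540 zł = 237,790 zł.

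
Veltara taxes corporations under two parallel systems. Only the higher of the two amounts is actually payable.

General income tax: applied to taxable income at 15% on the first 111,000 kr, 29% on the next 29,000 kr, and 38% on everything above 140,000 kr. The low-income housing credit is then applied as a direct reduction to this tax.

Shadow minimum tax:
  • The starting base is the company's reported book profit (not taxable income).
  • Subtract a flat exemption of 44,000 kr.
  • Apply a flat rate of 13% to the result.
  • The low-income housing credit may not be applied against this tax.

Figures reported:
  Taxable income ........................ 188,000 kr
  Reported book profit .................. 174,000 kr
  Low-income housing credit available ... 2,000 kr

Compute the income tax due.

Shadow minimum tax:
  Base (reported book profit): 174,000 kr
  Less exemption 44,000 kr → base 130,000 kr
  130,000 kr × 13% = 16,900 kr

General income tax:
  111,000 kr × 15% = 16,650 kr
  29,000 kr × 29% = 8,410 kr
  48,000 kr × 38% = 18,240 kr
  → 43,300 kr
  Less low-income housing credit 2,000 kr → 41,300 kr

41,300 kr > 16,900 kr, so the general income tax governs.

41,300 kr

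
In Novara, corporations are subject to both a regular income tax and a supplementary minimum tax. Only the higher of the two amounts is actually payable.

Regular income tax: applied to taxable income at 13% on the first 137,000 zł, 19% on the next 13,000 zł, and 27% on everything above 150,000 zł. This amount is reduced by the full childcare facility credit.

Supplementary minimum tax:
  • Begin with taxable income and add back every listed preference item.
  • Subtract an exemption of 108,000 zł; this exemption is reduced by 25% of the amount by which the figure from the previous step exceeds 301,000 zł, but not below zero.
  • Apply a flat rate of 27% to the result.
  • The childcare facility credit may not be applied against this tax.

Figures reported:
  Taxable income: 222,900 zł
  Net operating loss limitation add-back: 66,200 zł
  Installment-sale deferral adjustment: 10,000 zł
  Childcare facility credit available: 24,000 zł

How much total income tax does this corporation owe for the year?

Regular income tax:
  137,000 zł × 13% = 17,810 zł
  13,000 zł × 19% = 2,470 zł
  72,900 zł × 27% = 19,683 zł
  → 39,963 zł
  Less childcare facility credit 24,000 zł → 15,963 zł

Supplementary minimum tax:
  Adjusted income: 222,900 zł + 66,200 zł + 10,000 zł = 299,100 zł
  Exemption: 299,100 zł ≤ 301,000 zł, so full 108,000 zł applies
  Base: 299,100 zł − 108,000 zł = 191,100 zł
  191,100 zł × 27% = 51,597 zł

51,597 zł > 15,963 zł, so the supplementary minimum tax is the binding amount.

51,597 zł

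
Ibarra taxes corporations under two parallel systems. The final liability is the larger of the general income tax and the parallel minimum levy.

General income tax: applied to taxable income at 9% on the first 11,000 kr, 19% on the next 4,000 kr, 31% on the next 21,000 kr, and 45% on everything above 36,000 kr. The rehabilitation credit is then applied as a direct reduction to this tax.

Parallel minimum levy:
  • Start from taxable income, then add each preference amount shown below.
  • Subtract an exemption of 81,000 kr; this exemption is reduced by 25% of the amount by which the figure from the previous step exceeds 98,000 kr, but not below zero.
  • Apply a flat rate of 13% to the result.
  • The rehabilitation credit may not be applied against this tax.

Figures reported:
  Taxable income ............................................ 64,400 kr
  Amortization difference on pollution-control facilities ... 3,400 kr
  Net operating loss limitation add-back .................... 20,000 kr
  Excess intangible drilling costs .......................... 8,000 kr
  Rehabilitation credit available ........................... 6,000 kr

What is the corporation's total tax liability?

Parallel minimum levy:
  Adjusted income: 64,400 kr + 3,400 kr + 20,000 kr + 8,000 kr = 95,800 kr
  Exemption: 95,800 kr ≤ 98,000 kr, so full 81,000 kr applies
  Base: 95,800 kr − 81,000 kr = 14,800 kr
  14,800 kr × 13% = 1,924 kr

General income tax:
  11,000 kr × 9% = 990 kr
  4,000 kr × 19% = 760 kr
  21,000 kr × 31% = 6,510 kr
  28,400 kr × 45% = 12,780 kr
  → 21,040 kr
  Less rehabilitation credit 6,000 kr → 15,040 kr

15,040 kr > 1,924 kr, so the general income tax governs.

15,040 kr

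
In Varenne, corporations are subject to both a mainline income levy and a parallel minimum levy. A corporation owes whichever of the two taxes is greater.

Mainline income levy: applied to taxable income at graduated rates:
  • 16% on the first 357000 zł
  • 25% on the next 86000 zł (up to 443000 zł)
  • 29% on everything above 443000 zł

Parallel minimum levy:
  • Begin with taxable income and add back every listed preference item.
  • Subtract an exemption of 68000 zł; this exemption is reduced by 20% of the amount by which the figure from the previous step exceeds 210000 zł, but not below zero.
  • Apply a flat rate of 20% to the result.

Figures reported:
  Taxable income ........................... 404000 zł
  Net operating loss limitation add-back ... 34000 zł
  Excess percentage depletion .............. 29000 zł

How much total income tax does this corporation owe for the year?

Parallel minimum levy:
  Adjusted income: 404000 zł + 34000 zł + 29000 zł = 467000 zł
  Exemption: 68000 zł − 20% × (467000 zł − 210000 zł) = 68000 zł − 51400 zł = 16600 zł
  Base: 467000 zł − 16600 zł = 450400 zł
  450400 zł × 20% = 90080 zł

Mainline income levy:
  357000 zł × 16% = 57120 zł
  47000 zł × 25% = 11750 zł
  → 68870 zł

90080 zł > 68870 zł, so the parallel minimum levy is the binding amount.

90080 zł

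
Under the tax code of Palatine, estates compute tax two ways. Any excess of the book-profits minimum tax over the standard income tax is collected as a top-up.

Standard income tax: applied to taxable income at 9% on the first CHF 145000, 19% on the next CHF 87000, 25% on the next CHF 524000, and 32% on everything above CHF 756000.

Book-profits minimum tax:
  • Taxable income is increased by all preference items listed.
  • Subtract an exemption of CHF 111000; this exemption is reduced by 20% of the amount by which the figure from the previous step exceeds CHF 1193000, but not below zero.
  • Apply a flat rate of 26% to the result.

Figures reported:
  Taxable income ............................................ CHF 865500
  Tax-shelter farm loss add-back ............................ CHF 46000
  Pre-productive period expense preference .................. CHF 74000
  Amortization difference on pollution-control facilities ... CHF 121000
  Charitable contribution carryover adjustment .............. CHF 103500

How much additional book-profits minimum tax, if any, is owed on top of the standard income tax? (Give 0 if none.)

CHF 91004

Book-profits minimum tax:
  Adjusted income: CHF 865500 + CHF 46000 + CHF 74000 + CHF 121000 + CHF 103500 = CHF 1210000
  Exemption: CHF 111000 − 20% × (CHF 1210000 − CHF 1193000) = CHF 111000 − CHF 3400 = CHF 107600
  Base: CHF 1210000 − CHF 107600 = CHF 1102400
  CHF 1102400 × 26% = CHF 286624

Standard income tax:
  CHF 145000 × 9% = CHF 13050
  CHF 87000 × 19% = CHF 16530
  CHF 524000 × 25% = CHF 131000
  CHF 109500 × 32% = CHF 35040
  → CHF 195620

Excess of book-profits minimum tax over standard income tax: CHF 286624 − CHF 195620 = CHF 91004.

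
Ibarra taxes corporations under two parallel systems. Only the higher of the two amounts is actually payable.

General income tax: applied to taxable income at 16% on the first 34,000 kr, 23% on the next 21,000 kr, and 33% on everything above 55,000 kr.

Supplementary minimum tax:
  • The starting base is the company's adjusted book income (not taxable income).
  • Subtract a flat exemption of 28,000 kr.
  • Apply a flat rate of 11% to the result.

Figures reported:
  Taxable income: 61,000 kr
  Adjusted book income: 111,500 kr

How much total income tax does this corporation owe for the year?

12,250 kr

General income tax:
  34,000 kr × 16% = 5,440 kr
  21,000 kr × 23% = 4,830 kr
  6,000 kr × 33% = 1,980 kr
  → 12,250 kr

Supplementary minimum tax:
  Base (adjusted book income): 111,500 kr
  Less exemption 28,000 kr → base 83,500 kr
  83,500 kr × 11% = 9,185 kr

12,250 kr > 9,185 kr, so the general income tax governs.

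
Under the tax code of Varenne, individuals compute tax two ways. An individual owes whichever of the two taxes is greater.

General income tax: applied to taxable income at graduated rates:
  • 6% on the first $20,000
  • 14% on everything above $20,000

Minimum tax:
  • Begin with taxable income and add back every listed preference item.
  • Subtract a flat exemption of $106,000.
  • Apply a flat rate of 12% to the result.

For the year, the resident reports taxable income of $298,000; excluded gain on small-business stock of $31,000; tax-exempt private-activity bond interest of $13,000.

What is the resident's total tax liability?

$40,120

General income tax:
  $20,000 × 6% = $1,200
  $278,000 × 14% = $38,920
  → $40,120

Minimum tax:
  Adjusted income: $298,000 + $31,000 + $13,000 = $342,000
  Less exemption $106,000 → base $236,000
  $236,000 × 12% = $28,320

$40,120 > $28,320, so the general income tax governs.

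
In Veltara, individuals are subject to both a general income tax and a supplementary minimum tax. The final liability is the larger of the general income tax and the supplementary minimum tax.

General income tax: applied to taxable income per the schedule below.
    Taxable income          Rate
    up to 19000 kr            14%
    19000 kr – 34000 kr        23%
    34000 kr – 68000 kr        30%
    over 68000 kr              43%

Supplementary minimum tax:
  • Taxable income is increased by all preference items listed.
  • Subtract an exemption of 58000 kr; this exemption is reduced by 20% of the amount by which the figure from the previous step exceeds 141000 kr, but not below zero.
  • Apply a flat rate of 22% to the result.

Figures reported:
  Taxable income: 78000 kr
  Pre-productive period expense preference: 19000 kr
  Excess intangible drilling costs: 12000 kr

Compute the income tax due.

20610 kr

Supplementary minimum tax:
  Adjusted income: 78000 kr + 19000 kr + 12000 kr = 109000 kr
  Exemption: 109000 kr ≤ 141000 kr, so full 58000 kr applies
  Base: 109000 kr − 58000 kr = 51000 kr
  51000 kr × 22% = 11220 kr

General income tax:
  19000 kr × 14% = 2660 kr
  15000 kr × 23% = 3450 kr
  34000 kr × 30% = 10200 kr
  10000 kr × 43% = 4300 kr
  → 20610 kr

20610 kr > 11220 kr, so the general income tax governs.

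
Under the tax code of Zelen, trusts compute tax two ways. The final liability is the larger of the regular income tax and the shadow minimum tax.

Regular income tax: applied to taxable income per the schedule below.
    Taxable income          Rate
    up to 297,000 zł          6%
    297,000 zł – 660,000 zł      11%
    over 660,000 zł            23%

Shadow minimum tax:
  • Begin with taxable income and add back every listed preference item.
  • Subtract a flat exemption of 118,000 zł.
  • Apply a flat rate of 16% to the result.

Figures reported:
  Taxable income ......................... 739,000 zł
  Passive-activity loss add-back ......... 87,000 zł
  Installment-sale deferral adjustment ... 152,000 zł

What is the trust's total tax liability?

Regular income tax:
  297,000 zł × 6% = 17,820 zł
  363,000 zł × 11% = 39,930 zł
  79,000 zł × 23% = 18,170 zł
  → 75,920 zł

Shadow minimum tax:
  Adjusted income: 739,000 zł + 87,000 zł + 152,000 zł = 978,000 zł
  Less exemption 118,000 zł → base 860,000 zł
  860,000 zł × 16% = 137,600 zł

137,600 zł > 75,920 zł, so the shadow minimum tax is the binding amount.

137,600 zł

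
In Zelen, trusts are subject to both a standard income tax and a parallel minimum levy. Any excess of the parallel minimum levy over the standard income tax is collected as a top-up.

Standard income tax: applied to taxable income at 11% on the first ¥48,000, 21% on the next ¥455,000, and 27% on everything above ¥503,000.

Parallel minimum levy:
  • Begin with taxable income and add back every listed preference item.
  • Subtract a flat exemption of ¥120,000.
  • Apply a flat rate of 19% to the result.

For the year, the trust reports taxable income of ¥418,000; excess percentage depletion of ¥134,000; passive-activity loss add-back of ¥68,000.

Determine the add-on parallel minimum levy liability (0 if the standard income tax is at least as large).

¥12,020

Parallel minimum levy:
  Adjusted income: ¥418,000 + ¥134,000 + ¥68,000 = ¥620,000
  Less exemption ¥120,000 → base ¥500,000
  ¥500,000 × 19% = ¥95,000

Standard income tax:
  ¥48,000 × 11% = ¥5,280
  ¥370,000 × 21% = ¥77,700
  → ¥82,980

Excess of parallel minimum levy over standard income tax: ¥95,000 − ¥82,980 = ¥12,020.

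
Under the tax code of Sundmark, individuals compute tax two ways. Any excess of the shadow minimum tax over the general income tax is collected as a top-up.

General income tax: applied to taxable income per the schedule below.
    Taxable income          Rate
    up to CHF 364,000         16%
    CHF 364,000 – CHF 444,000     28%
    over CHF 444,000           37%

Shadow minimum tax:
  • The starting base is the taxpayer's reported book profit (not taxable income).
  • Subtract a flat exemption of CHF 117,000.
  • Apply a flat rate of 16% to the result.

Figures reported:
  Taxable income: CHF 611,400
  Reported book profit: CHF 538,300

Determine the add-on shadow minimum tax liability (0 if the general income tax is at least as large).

Shadow minimum tax:
  Base (reported book profit): CHF 538,300
  Less exemption CHF 117,000 → base CHF 421,300
  CHF 421,300 × 16% = CHF 67,408

General income tax:
  CHF 364,000 × 16% = CHF 58,240
  CHF 80,000 × 28% = CHF 22,400
  CHF 167,400 × 37% = CHF 61,938
  → CHF 142,578

CHF 67,408 ≤ CHF 142,578, so no add-on is due.

CHF 0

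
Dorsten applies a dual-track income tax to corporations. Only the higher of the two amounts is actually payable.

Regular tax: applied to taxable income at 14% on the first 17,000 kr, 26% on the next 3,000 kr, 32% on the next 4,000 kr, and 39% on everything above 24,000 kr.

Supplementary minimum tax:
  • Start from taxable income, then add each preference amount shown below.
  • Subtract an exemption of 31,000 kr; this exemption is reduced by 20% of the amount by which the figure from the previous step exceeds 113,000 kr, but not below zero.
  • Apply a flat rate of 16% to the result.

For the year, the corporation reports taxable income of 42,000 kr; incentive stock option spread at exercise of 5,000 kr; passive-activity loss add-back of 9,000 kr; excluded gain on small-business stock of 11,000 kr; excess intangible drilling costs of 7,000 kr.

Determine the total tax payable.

Regular tax:
  17,000 kr × 14% = 2,380 kr
  3,000 kr × 26% = 780 kr
  4,000 kr × 32% = 1,280 kr
  18,000 kr × 39% = 7,020 kr
  → 11,460 kr

Supplementary minimum tax:
  Adjusted income: 42,000 kr + 5,000 kr + 9,000 kr + 11,000 kr + 7,000 kr = 74,000 kr
  Exemption: 74,000 kr ≤ 113,000 kr, so full 31,000 kr applies
  Base: 74,000 kr − 31,000 kr = 43,000 kr
  43,000 kr × 16% = 6,880 kr

11,460 kr > 6,880 kr, so the regular tax governs.

11,460 kr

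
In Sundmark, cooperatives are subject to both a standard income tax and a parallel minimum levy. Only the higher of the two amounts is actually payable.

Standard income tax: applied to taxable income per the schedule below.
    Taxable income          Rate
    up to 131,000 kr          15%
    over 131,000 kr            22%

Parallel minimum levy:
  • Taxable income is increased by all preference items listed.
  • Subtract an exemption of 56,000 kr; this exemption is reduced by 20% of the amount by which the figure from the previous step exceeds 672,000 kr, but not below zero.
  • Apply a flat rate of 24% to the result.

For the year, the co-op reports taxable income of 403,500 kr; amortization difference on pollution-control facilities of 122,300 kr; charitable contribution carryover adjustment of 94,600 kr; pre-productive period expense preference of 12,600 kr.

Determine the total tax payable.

Standard income tax:
  131,000 kr × 15% = 19,650 kr
  272,500 kr × 22% = 59,950 kr
  → 79,600 kr

Parallel minimum levy:
  Adjusted income: 403,500 kr + 122,300 kr + 94,600 kr + 12,600 kr = 633,000 kr
  Exemption: 633,000 kr ≤ 672,000 kr, so full 56,000 kr applies
  Base: 633,000 kr − 56,000 kr = 577,000 kr
  577,000 kr × 24% = 138,480 kr

138,480 kr > 79,600 kr, so the parallel minimum levy is the binding amount.

138,480 kr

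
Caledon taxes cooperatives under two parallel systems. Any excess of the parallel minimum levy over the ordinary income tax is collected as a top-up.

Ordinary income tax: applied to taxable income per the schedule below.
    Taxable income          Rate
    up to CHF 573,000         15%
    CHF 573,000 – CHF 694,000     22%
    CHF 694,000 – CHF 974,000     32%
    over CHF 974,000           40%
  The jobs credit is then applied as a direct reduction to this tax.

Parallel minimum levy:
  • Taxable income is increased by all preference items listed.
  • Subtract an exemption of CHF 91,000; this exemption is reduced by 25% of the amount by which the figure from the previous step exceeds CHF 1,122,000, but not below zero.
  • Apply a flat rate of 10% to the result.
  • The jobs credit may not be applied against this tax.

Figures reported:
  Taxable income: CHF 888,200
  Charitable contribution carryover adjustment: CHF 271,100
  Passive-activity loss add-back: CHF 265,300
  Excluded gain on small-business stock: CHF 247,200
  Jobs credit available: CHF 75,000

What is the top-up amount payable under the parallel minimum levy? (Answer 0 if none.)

CHF 67,466

Parallel minimum levy:
  Adjusted income: CHF 888,200 + CHF 271,100 + CHF 265,300 + CHF 247,200 = CHF 1,671,800
  Exemption: 25% × (CHF 1,671,800 − CHF 1,122,000) = CHF 137,450 ≥ CHF 91,000, so the exemption is fully phased out
  Base: CHF 1,671,800 − CHF 0 = CHF 1,671,800
  CHF 1,671,800 × 10% = CHF 167,180

Ordinary income tax:
  CHF 573,000 × 15% = CHF 85,950
  CHF 121,000 × 22% = CHF 26,620
  CHF 194,200 × 32% = CHF 62,144
  → CHF 174,714
  Less jobs credit CHF 75,000 → CHF 99,714

Excess of parallel minimum levy over ordinary income tax: CHF 167,180 − CHF 99,714 = CHF 67,466.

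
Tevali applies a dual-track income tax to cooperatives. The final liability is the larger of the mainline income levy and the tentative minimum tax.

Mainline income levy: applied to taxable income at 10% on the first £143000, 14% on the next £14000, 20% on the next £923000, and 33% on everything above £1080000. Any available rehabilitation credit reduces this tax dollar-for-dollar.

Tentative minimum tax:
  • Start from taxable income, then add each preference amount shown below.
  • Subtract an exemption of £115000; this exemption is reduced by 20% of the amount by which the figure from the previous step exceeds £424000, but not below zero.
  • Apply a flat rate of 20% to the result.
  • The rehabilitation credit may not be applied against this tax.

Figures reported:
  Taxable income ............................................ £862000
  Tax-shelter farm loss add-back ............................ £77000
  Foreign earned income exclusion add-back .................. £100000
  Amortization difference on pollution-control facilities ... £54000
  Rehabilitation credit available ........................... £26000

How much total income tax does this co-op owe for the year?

£218600

Mainline income levy:
  £143000 × 10% = £14300
  £14000 × 14% = £1960
  £705000 × 20% = £141000
  → £157260
  Less rehabilitation credit £26000 → £131260

Tentative minimum tax:
  Adjusted income: £862000 + £77000 + £100000 + £54000 = £1093000
  Exemption: 20% × (£1093000 − £424000) = £133800 ≥ £115000, so the exemption is fully phased out
  Base: £1093000 − £0 = £1093000
  £1093000 × 20% = £218600

£218600 > £131260, so the tentative minimum tax is the binding amount.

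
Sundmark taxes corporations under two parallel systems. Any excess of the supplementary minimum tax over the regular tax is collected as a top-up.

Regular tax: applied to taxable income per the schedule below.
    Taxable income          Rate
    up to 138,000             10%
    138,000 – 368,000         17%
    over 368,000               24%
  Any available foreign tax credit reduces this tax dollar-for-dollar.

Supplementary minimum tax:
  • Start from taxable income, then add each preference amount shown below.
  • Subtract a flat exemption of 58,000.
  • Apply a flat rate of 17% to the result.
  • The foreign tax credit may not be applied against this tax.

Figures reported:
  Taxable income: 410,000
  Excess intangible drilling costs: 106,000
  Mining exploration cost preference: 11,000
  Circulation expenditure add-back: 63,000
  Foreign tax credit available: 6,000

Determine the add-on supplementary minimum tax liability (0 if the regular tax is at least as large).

Regular tax:
  138,000 × 10% = 13,800
  230,000 × 17% = 39,100
  42,000 × 24% = 10,080
  → 62,980
  Less foreign tax credit 6,000 → 56,980

Supplementary minimum tax:
  Adjusted income: 410,000 + 106,000 + 11,000 + 63,000 = 590,000
  Less exemption 58,000 → base 532,000
  532,000 × 17% = 90,440

Excess of supplementary minimum tax over regular tax: 90,440 − 56,980 = 33,460.

33,460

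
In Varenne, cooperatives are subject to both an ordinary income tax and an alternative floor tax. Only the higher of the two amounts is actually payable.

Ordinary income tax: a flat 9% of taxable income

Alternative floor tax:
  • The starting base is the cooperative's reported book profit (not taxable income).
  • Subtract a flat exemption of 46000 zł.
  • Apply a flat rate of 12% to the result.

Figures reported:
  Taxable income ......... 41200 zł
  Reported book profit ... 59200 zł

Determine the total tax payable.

3708 zł

Alternative floor tax:
  Base (reported book profit): 59200 zł
  Less exemption 46000 zł → base 13200 zł
  13200 zł × 12% = 1584 zł

Ordinary income tax:
  41200 zł × 9% = 3708 zł

3708 zł > 1584 zł, so the ordinary income tax governs.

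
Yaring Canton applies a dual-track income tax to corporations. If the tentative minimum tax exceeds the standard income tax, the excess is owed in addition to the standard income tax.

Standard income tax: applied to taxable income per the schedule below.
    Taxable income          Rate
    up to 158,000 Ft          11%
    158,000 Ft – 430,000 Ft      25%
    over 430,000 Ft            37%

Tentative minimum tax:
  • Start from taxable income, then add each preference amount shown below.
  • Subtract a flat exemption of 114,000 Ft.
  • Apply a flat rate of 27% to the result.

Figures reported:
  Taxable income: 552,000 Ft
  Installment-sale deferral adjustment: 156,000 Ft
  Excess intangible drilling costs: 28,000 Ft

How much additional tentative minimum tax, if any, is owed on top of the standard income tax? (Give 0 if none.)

Standard income tax:
  158,000 Ft × 11% = 17,380 Ft
  272,000 Ft × 25% = 68,000 Ft
  122,000 Ft × 37% = 45,140 Ft
  → 130,520 Ft

Tentative minimum tax:
  Adjusted income: 552,000 Ft + 156,000 Ft + 28,000 Ft = 736,000 Ft
  Less exemption 114,000 Ft → base 622,000 Ft
  622,000 Ft × 27% = 167,940 Ft

Excess of tentative minimum tax over standard income tax: 167,940 Ft − 130,520 Ft = 37,420 Ft.

37,420 Ft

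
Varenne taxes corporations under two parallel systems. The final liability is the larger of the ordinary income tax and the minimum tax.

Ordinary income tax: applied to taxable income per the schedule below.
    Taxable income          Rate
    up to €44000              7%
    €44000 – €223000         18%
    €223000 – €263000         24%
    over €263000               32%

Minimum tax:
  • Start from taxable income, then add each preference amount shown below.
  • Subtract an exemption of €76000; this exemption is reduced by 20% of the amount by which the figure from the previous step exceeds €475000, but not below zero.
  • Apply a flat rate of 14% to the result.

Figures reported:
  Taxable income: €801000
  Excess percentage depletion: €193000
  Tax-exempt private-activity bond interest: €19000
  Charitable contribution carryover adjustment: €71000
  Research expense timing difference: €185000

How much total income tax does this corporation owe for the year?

€217060

Minimum tax:
  Adjusted income: €801000 + €193000 + €19000 + €71000 + €185000 = €1269000
  Exemption: 20% × (€1269000 − €475000) = €158800 ≥ €76000, so the exemption is fully phased out
  Base: €1269000 − €0 = €1269000
  €1269000 × 14% = €177660

Ordinary income tax:
  €44000 × 7% = €3080
  €179000 × 18% = €32220
  €40000 × 24% = €9600
  €538000 × 32% = €172160
  → €217060

€217060 > €177660, so the ordinary income tax governs.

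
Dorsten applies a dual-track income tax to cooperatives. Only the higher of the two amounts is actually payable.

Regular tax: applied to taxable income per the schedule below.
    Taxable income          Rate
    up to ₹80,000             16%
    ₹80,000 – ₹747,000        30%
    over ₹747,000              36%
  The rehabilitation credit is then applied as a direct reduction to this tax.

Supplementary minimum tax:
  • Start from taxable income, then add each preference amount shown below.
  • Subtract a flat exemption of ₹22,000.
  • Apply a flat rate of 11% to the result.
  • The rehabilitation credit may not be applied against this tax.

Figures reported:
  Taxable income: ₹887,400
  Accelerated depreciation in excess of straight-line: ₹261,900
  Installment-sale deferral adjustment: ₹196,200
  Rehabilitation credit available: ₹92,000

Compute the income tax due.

Supplementary minimum tax:
  Adjusted income: ₹887,400 + ₹261,900 + ₹196,200 = ₹1,345,500
  Less exemption ₹22,000 → base ₹1,323,500
  ₹1,323,500 × 11% = ₹145,585

Regular tax:
  ₹80,000 × 16% = ₹12,800
  ₹667,000 × 30% = ₹200,100
  ₹140,400 × 36% = ₹50,544
  → ₹263,444
  Less rehabilitation credit ₹92,000 → ₹171,444

₹171,444 > ₹145,585, so the regular tax governs.

₹171,444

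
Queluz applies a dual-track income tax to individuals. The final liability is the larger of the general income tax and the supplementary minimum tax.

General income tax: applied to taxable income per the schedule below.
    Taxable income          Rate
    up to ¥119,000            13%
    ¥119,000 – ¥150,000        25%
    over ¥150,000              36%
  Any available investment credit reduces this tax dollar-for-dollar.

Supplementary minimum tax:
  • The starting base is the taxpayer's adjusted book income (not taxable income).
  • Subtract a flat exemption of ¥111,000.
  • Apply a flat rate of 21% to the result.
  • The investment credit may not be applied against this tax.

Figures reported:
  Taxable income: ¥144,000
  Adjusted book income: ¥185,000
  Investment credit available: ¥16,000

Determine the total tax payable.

General income tax:
  ¥119,000 × 13% = ¥15,470
  ¥25,000 × 25% = ¥6,250
  → ¥21,720
  Less investment credit ¥16,000 → ¥5,720

Supplementary minimum tax:
  Base (adjusted book income): ¥185,000
  Less exemption ¥111,000 → base ¥74,000
  ¥74,000 × 21% = ¥15,540

¥15,540 > ¥5,720, so the supplementary minimum tax is the binding amount.

¥15,540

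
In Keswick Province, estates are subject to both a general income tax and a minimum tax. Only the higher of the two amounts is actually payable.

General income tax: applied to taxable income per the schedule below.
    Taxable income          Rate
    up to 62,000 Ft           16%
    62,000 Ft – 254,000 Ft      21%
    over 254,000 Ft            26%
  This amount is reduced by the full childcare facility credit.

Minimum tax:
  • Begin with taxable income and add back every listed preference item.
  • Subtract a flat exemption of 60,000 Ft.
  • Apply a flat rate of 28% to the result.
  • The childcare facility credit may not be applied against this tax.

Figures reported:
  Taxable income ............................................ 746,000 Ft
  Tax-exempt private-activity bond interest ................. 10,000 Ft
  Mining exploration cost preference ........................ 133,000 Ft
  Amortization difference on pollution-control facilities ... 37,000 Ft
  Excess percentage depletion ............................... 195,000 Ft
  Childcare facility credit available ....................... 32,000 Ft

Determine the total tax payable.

297,080 Ft

Minimum tax:
  Adjusted income: 746,000 Ft + 10,000 Ft + 133,000 Ft + 37,000 Ft + 195,000 Ft = 1,121,000 Ft
  Less exemption 60,000 Ft → base 1,061,000 Ft
  1,061,000 Ft × 28% = 297,080 Ft

General income tax:
  62,000 Ft × 16% = 9,920 Ft
  192,000 Ft × 21% = 40,320 Ft
  492,000 Ft × 26% = 127,920 Ft
  → 178,160 Ft
  Less childcare facility credit 32,000 Ft → 146,160 Ft

297,080 Ft > 146,160 Ft, so the minimum tax is the binding amount.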